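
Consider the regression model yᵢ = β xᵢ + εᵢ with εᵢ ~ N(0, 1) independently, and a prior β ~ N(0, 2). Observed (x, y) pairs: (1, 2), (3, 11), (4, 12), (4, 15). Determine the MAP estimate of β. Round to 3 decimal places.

β̂_MAP = 3.365

log p(β | y) = −Σ(yᵢ − βxᵢ)²/(2·1) − β²/(2·2) + const.
Setting the derivative to zero: Σxᵢ(yᵢ − βxᵢ)/1 − β/2 = 0, so β = Σxᵢyᵢ / (Σxᵢ² + σ²/τ²).
Σxᵢyᵢ = 1·2 + 3·11 + 4·12 + 4·15 = 143; Σxᵢ² = 42; σ²/τ² = 0.5.
β̂_MAP = 143 / (42 + 0.5) = 143/42.5 ≈ 3.365.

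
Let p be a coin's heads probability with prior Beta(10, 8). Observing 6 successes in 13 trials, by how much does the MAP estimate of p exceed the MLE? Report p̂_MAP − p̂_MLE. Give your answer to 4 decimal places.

MAP − MLE = 0.0557

Posterior is Beta(16, 15); MAP = (16−1)/(31−2) = 15/29 ≈ 0.51724.
MLE ignores the prior: p̂_MLE = k/n = 6/13 ≈ 0.46154.
Difference = 15/29 − 6/13 = 21/377 ≈ 0.0557.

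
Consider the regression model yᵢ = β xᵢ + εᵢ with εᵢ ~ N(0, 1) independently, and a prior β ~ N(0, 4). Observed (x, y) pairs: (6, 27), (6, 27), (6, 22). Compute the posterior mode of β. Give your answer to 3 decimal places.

β̂_MAP = 4.212

log p(β | y) = −Σ(yᵢ − βxᵢ)²/(2·1) − β²/(2·4) + const.
Setting the derivative to zero: Σxᵢ(yᵢ − βxᵢ)/1 − β/4 = 0, so β = Σxᵢyᵢ / (Σxᵢ² + σ²/τ²).
Σxᵢyᵢ = 6·27 + 6·27 + 6·22 = 456; Σxᵢ² = 108; σ²/τ² = 0.25.
β̂_MAP = 456 / (108 + 0.25) = 456/108.25 ≈ 4.212.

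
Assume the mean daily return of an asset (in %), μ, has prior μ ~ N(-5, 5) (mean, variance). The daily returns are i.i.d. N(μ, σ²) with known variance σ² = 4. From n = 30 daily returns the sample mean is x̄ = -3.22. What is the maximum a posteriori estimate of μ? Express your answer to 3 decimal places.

n = 30, x̄ = -3.22.
For a Normal prior and Normal likelihood with known variance, the posterior is Normal; its mode equals its mean, the precision-weighted average.
Prior precision 1/σ₀² = 1/5 = 0.2; data precision n/σ² = 30/4 = 7.5.
μ̂ = (0.2·(-5) + 7.5·(-3.22)) / (0.2 + 7.5) = (-25.15)/7.7 = -503/154 ≈ -3.266.

μ̂_MAP = -3.266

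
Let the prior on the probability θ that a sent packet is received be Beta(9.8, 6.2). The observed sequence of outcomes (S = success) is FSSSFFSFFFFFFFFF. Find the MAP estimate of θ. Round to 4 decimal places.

Prior: Beta(9.8, 6.2).
Data: 4 successes in 16 trials (from the sequence). The binomial likelihood contributes θ^4(1−θ)^12, so the posterior is Beta(9.8+4, 6.2+12) = Beta(13.8, 18.2).
For Beta(a, b) with a, b > 1 the mode is (a−1)/(a+b−2) = 12.8/30 ≈ 0.4267.

θ̂_MAP = 0.4267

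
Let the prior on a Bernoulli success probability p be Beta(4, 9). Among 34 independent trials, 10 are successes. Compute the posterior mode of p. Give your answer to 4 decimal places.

Prior: Beta(4, 9).
Data: 10 successes in 34 trials. The binomial likelihood contributes p^10(1−p)^24, so the posterior is Beta(4+10, 9+24) = Beta(14, 33).
For Beta(a, b) with a, b > 1 the mode is (a−1)/(a+b−2) = 13/45 ≈ 0.2889.

p̂_MAP = 0.2889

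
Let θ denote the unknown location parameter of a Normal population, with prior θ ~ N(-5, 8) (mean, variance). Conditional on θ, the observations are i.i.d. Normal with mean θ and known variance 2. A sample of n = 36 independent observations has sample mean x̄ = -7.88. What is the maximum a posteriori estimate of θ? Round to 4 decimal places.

n = 36, x̄ = -7.88.
For a Normal prior and Normal likelihood with known variance, the posterior is Normal; its mode equals its mean, the precision-weighted average.
Prior precision 1/σ₀² = 1/8 = 0.125; data precision n/σ² = 36/2 = 18.
θ̂ = (0.125·(-5) + 18·(-7.88)) / (0.125 + 18) = (-142.465)/18.125 = -28493/3625 ≈ -7.8601.

θ̂_MAP = -7.8601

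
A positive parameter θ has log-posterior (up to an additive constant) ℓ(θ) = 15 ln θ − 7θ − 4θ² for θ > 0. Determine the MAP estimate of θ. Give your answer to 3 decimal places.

ℓ'(θ) = 15/θ − 7 − 8θ. Setting this to zero and multiplying by θ: 8θ² + 7θ − 15 = 0.
θ = (−7 + √(7² + 4·8·15)) / (2·8) = (−7 + √529) / 16 = (−7 + 23)/16 = 1.
ℓ''(θ) = −15/θ² − 8 < 0, confirming a maximum.

θ̂_MAP = 1.000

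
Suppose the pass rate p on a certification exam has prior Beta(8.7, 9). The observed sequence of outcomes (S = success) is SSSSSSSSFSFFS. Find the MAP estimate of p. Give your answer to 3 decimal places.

Prior: Beta(8.7, 9).
Data: 10 successes in 13 trials (from the sequence). The binomial likelihood contributes p^10(1−p)^3, so the posterior is Beta(8.7+10, 9+3) = Beta(18.7, 12).
For Beta(a, b) with a, b > 1 the mode is (a−1)/(a+b−2) = 17.7/28.7 ≈ 0.617.

p̂_MAP = 0.617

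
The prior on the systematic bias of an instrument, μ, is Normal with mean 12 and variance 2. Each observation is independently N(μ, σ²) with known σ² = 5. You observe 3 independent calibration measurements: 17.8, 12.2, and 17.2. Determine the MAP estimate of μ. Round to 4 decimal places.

μ̂_MAP = 14.0364

n = 3; x̄ = (17.8 + 12.2 + 17.2)/3 = 47.2/3 = 236/15 ≈ 15.7333.
For a Normal prior and Normal likelihood with known variance, the posterior is Normal; its mode equals its mean, the precision-weighted average.
Prior precision 1/σ₀² = 1/2 = 0.5; data precision n/σ² = 3/5 = 0.6.
μ̂ = (0.5·12 + 0.6·(236/15)) / (0.5 + 0.6) = 15.44/1.1 = 772/55 ≈ 14.0364.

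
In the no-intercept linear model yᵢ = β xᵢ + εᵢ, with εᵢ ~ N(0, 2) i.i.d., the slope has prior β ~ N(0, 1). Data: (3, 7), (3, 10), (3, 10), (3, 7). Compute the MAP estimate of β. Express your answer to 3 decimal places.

log p(β | y) = −Σ(yᵢ − βxᵢ)²/(2·2) − β²/(2·1) + const.
Setting the derivative to zero: Σxᵢ(yᵢ − βxᵢ)/2 − β/1 = 0, so β = Σxᵢyᵢ / (Σxᵢ² + σ²/τ²).
Σxᵢyᵢ = 3·7 + 3·10 + 3·10 + 3·7 = 102; Σxᵢ² = 36; σ²/τ² = 2.
β̂_MAP = 102 / (36 + 2) = 102/38 ≈ 2.684.

β̂_MAP = 2.684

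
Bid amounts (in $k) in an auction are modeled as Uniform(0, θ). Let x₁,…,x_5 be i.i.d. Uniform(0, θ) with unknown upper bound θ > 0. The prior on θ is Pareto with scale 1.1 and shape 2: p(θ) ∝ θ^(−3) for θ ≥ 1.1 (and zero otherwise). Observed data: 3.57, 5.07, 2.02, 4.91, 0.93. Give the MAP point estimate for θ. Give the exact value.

The Uniform(0, θ) likelihood is θ^(−n) for θ ≥ max(xᵢ), zero otherwise. Here max(xᵢ) = 5.07.
Posterior ∝ θ^(−3) · θ^(−5) = θ^(−8) on θ ≥ max(1.1, 5.07) = 5.07.
This density is strictly decreasing in θ, so the posterior mode lies at the lower boundary of the support.

θ̂_MAP = 5.07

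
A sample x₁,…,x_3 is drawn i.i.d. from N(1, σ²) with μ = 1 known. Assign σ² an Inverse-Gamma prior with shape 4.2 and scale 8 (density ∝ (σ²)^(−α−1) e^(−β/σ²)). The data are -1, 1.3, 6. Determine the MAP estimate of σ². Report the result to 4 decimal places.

σ̂²_MAP = 3.3649

Sum of squared deviations about the known mean: SS = (-1−1)² + (1.3−1)² + (6−1)² = 29.09.
The Normal likelihood contributes (σ²)^(−n/2) exp(−SS/(2σ²)), so the posterior is Inverse-Gamma(α + n/2, β + SS/2) = Inverse-Gamma(5.7, 22.545).
The mode of Inverse-Gamma(a, b) is b/(a+1) = 22.545/6.7 ≈ 3.3649.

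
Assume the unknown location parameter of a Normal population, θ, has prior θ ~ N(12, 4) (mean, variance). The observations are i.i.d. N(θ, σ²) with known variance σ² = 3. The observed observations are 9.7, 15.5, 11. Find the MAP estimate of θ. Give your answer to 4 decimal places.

n = 3; x̄ = (9.7 + 15.5 + 11)/3 = 36.2/3 = 181/15 ≈ 12.0667.
For a Normal prior and Normal likelihood with known variance, the posterior is Normal; its mode equals its mean, the precision-weighted average.
Prior precision 1/σ₀² = 1/4 = 0.25; data precision n/σ² = 3/3 = 1.
θ̂ = (0.25·12 + 1·(181/15)) / (0.25 + 1) = (226/15)/1.25 = 904/75 ≈ 12.0533.

θ̂_MAP = 12.0533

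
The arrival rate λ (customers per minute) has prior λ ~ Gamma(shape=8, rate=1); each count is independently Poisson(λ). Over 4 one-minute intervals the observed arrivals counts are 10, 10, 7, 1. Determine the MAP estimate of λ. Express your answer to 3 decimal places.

Σxᵢ = 10+10+7+1 = 28, with n = 4.
Posterior ∝ λ^7e^(−1λ) · λ^28e^(−4λ) = λ^35e^(−5λ), i.e. Gamma(shape=36, rate=5).
The mode of a Gamma(a, b) with a ≥ 1 (shape–rate) is (a−1)/b = 35/5 ≈ 7.000.

λ̂_MAP = 7.000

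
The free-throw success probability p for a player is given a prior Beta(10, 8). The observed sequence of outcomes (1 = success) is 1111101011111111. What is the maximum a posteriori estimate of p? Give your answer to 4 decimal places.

Prior: Beta(10, 8).
Data: 14 successes in 16 trials (from the sequence). The binomial likelihood contributes p^14(1−p)^2, so the posterior is Beta(10+14, 8+2) = Beta(24, 10).
For Beta(a, b) with a, b > 1 the mode is (a−1)/(a+b−2) = 23/32 ≈ 0.7188.

p̂_MAP = 0.7188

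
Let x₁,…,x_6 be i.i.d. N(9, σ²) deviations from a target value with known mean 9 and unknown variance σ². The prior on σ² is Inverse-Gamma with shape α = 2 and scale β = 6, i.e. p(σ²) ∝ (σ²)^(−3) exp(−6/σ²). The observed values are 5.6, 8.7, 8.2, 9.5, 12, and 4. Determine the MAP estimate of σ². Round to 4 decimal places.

σ̂²_MAP = 4.8783

Sum of squared deviations about the known mean: SS = (5.6−9)² + (8.7−9)² + (8.2−9)² + (9.5−9)² + (12−9)² + (4−9)² = 46.54.
The Normal likelihood contributes (σ²)^(−n/2) exp(−SS/(2σ²)), so the posterior is Inverse-Gamma(α + n/2, β + SS/2) = Inverse-Gamma(5, 29.27).
The mode of Inverse-Gamma(a, b) is b/(a+1) = 29.27/6 ≈ 4.8783.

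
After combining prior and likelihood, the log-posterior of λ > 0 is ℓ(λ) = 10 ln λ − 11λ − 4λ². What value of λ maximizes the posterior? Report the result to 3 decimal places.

λ̂_MAP = 0.625

ℓ'(λ) = 10/λ − 11 − 8λ. Setting this to zero and multiplying by λ: 8λ² + 11λ − 10 = 0.
λ = (−11 + √(11² + 4·8·10)) / (2·8) = (−11 + √441) / 16 = (−11 + 21)/16 = 5/8.
ℓ''(λ) = −10/λ² − 8 < 0, confirming a maximum.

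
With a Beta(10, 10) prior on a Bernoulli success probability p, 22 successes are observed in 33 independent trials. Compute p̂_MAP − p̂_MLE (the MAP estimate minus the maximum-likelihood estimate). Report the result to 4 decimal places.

MAP − MLE = -0.0588

Posterior is Beta(32, 21); MAP = (32−1)/(53−2) = 31/51 ≈ 0.60784.
MLE ignores the prior: p̂_MLE = k/n = 22/33 ≈ 0.66667.
Difference = 31/51 − 22/33 = -1/17 ≈ -0.0588.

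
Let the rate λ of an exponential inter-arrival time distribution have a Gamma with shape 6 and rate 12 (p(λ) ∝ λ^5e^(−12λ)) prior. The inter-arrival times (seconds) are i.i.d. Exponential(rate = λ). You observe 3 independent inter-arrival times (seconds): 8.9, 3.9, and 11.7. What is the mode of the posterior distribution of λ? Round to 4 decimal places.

The Exponential(rate=λ) likelihood is ∝ λ^n e^(−λΣtᵢ). Here n = 3 and Σtᵢ = 8.9 + 3.9 + 11.7 = 24.5.
Posterior ∝ λ^5e^(−12λ) · λ^3e^(−24.5λ) = λ^8e^(−36.5λ), i.e. Gamma(9, 36.5).
Mode = (a−1)/b = 8/36.5 ≈ 0.2192.

λ̂_MAP = 0.2192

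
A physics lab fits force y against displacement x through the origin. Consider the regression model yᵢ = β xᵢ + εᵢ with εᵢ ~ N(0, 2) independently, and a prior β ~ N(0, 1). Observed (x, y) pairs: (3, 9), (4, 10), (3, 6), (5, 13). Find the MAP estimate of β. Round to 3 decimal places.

log p(β | y) = −Σ(yᵢ − βxᵢ)²/(2·2) − β²/(2·1) + const.
Setting the derivative to zero: Σxᵢ(yᵢ − βxᵢ)/2 − β/1 = 0, so β = Σxᵢyᵢ / (Σxᵢ² + σ²/τ²).
Σxᵢyᵢ = 3·9 + 4·10 + 3·6 + 5·13 = 150; Σxᵢ² = 59; σ²/τ² = 2.
β̂_MAP = 150 / (59 + 2) = 150/61 ≈ 2.459.

β̂_MAP = 2.459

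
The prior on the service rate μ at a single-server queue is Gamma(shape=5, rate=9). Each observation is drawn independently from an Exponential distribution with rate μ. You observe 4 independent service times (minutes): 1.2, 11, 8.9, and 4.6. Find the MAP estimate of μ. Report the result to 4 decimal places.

μ̂_MAP = 0.2305

The Exponential(rate=μ) likelihood is ∝ μ^n e^(−μΣtᵢ). Here n = 4 and Σtᵢ = 1.2 + 11 + 8.9 + 4.6 = 25.7.
Posterior ∝ μ^4e^(−9μ) · μ^4e^(−25.7μ) = μ^8e^(−34.7μ), i.e. Gamma(9, 34.7).
Mode = (a−1)/b = 8/34.7 ≈ 0.2305.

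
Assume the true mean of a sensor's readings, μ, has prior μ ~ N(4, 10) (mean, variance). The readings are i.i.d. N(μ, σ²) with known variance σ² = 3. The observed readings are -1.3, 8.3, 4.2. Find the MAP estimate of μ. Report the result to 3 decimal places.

n = 3; x̄ = ((-1.3) + 8.3 + 4.2)/3 = 11.2/3 = 56/15 ≈ 3.7333.
For a Normal prior and Normal likelihood with known variance, the posterior is Normal; its mode equals its mean, the precision-weighted average.
Prior precision 1/σ₀² = 1/10 = 0.1; data precision n/σ² = 3/3 = 1.
μ̂ = (0.1·4 + 1·(56/15)) / (0.1 + 1) = (62/15)/1.1 = 124/33 ≈ 3.758.

μ̂_MAP = 3.758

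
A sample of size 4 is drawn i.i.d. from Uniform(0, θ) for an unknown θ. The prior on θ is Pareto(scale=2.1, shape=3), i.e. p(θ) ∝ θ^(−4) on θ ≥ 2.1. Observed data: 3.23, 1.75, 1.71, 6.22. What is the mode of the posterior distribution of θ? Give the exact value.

θ̂_MAP = 6.22

The Uniform(0, θ) likelihood is θ^(−n) for θ ≥ max(xᵢ), zero otherwise. Here max(xᵢ) = 6.22.
Posterior ∝ θ^(−4) · θ^(−4) = θ^(−8) on θ ≥ max(2.1, 6.22) = 6.22.
This density is strictly decreasing in θ, so the posterior mode lies at the lower boundary of the support.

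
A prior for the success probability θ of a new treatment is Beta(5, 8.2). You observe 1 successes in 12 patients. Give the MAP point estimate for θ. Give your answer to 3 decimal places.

θ̂_MAP = 0.216

Prior: Beta(5, 8.2).
Data: 1 success in 12 trials. The binomial likelihood contributes θ(1−θ)^11, so the posterior is Beta(5+1, 8.2+11) = Beta(6, 19.2).
For Beta(a, b) with a, b > 1 the mode is (a−1)/(a+b−2) = 5/23.2 ≈ 0.216.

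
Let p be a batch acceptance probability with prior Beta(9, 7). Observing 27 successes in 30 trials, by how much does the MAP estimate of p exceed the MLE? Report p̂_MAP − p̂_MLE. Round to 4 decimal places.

MAP − MLE = -0.1045

Posterior is Beta(36, 10); MAP = (36−1)/(46−2) = 35/44 ≈ 0.79545.
MLE ignores the prior: p̂_MLE = k/n = 27/30 ≈ 0.90000.
Difference = 35/44 − 27/30 = -23/220 ≈ -0.1045.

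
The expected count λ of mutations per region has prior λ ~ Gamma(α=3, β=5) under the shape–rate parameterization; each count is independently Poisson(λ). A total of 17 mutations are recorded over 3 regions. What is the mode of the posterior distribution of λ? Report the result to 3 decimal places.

λ̂_MAP = 2.375

Σxᵢ = 17, n = 3.
Posterior ∝ λ^2e^(−5λ) · λ^17e^(−3λ) = λ^19e^(−8λ), i.e. Gamma(shape=20, rate=8).
The mode of a Gamma(a, b) with a ≥ 1 (shape–rate) is (a−1)/b = 19/8 ≈ 2.375.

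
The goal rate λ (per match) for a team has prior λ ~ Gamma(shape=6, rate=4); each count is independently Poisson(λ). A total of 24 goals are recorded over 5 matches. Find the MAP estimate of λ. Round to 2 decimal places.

λ̂_MAP = 3.22

Σxᵢ = 24, n = 5.
Posterior ∝ λ^5e^(−4λ) · λ^24e^(−5λ) = λ^29e^(−9λ), i.e. Gamma(shape=30, rate=9).
The mode of a Gamma(a, b) with a ≥ 1 (shape–rate) is (a−1)/b = 29/9 ≈ 3.22.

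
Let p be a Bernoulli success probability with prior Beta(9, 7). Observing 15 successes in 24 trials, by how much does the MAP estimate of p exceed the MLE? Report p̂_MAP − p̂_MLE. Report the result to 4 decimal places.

Posterior is Beta(24, 16); MAP = (24−1)/(40−2) = 23/38 ≈ 0.60526.
MLE ignores the prior: p̂_MLE = k/n = 15/24 ≈ 0.62500.
Difference = 23/38 − 15/24 = -3/152 ≈ -0.0197.

MAP − MLE = -0.0197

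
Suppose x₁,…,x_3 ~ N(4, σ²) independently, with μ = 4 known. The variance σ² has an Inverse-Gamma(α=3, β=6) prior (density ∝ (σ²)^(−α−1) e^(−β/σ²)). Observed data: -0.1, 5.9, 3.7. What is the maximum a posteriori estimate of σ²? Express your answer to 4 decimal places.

σ̂²_MAP = 2.9555

Sum of squared deviations about the known mean: SS = (-0.1−4)² + (5.9−4)² + (3.7−4)² = 20.51.
The Normal likelihood contributes (σ²)^(−n/2) exp(−SS/(2σ²)), so the posterior is Inverse-Gamma(α + n/2, β + SS/2) = Inverse-Gamma(4.5, 16.255).
The mode of Inverse-Gamma(a, b) is b/(a+1) = 16.255/5.5 ≈ 2.9555.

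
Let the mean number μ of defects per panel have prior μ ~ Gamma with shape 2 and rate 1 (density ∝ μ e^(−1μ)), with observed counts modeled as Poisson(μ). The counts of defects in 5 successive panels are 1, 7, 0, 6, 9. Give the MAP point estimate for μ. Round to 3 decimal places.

μ̂_MAP = 4.000

Σxᵢ = 1+7+0+6+9 = 23, with n = 5.
Posterior ∝ μe^(−1μ) · μ^23e^(−5μ) = μ^24e^(−6μ), i.e. Gamma(shape=25, rate=6).
The mode of a Gamma(a, b) with a ≥ 1 (shape–rate) is (a−1)/b = 24/6 ≈ 4.000.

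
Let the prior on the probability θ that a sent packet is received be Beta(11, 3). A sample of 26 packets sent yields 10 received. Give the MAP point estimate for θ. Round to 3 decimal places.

θ̂_MAP = 0.526

Prior: Beta(11, 3).
Data: 10 successes in 26 trials. The binomial likelihood contributes θ^10(1−θ)^16, so the posterior is Beta(11+10, 3+16) = Beta(21, 19).
For Beta(a, b) with a, b > 1 the mode is (a−1)/(a+b−2) = 20/38 ≈ 0.526.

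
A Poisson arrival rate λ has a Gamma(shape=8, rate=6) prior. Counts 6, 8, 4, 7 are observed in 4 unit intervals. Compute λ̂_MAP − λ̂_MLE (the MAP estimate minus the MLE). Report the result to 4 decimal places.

Σxᵢ = 25. Posterior is Gamma(33, 10); MAP = (33−1)/10 = 32/10 ≈ 3.20000.
MLE = x̄ = 25/4 ≈ 6.25000.
Difference = 32/10 − 25/4 = -61/20 ≈ -3.0500.

MAP − MLE = -3.0500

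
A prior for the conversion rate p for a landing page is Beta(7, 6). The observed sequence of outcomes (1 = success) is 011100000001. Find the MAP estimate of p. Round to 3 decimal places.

Prior: Beta(7, 6).
Data: 4 successes in 12 trials (from the sequence). The binomial likelihood contributes p^4(1−p)^8, so the posterior is Beta(7+4, 6+8) = Beta(11, 14).
For Beta(a, b) with a, b > 1 the mode is (a−1)/(a+b−2) = 10/23 ≈ 0.435.

p̂_MAP = 0.435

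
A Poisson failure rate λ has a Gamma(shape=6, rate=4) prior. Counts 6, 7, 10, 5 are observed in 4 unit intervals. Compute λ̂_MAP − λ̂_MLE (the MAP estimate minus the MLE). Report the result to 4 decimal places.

Σxᵢ = 28. Posterior is Gamma(34, 8); MAP = (34−1)/8 = 33/8 ≈ 4.12500.
MLE = x̄ = 28/4 ≈ 7.00000.
Difference = 33/8 − 28/4 = -23/8 ≈ -2.8750.

MAP − MLE = -2.8750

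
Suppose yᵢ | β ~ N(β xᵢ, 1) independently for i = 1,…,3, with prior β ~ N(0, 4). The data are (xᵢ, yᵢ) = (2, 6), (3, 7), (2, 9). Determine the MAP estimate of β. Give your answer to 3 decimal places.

log p(β | y) = −Σ(yᵢ − βxᵢ)²/(2·1) − β²/(2·4) + const.
Setting the derivative to zero: Σxᵢ(yᵢ − βxᵢ)/1 − β/4 = 0, so β = Σxᵢyᵢ / (Σxᵢ² + σ²/τ²).
Σxᵢyᵢ = 2·6 + 3·7 + 2·9 = 51; Σxᵢ² = 17; σ²/τ² = 0.25.
β̂_MAP = 51 / (17 + 0.25) = 51/17.25 ≈ 2.957.

β̂_MAP = 2.957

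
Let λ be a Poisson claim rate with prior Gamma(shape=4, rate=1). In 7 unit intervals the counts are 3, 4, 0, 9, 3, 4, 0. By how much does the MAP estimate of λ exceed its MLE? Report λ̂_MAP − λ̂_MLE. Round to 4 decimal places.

Σxᵢ = 23. Posterior is Gamma(27, 8); MAP = (27−1)/8 = 26/8 ≈ 3.25000.
MLE = x̄ = 23/7 ≈ 3.28571.
Difference = 26/8 − 23/7 = -1/28 ≈ -0.0357.

MAP − MLE = -0.0357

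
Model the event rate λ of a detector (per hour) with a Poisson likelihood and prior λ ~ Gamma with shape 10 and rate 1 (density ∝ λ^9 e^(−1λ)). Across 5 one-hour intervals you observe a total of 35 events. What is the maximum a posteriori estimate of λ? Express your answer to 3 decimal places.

λ̂_MAP = 7.333

Σxᵢ = 35, n = 5.
Posterior ∝ λ^9e^(−1λ) · λ^35e^(−5λ) = λ^44e^(−6λ), i.e. Gamma(shape=45, rate=6).
The mode of a Gamma(a, b) with a ≥ 1 (shape–rate) is (a−1)/b = 44/6 ≈ 7.333.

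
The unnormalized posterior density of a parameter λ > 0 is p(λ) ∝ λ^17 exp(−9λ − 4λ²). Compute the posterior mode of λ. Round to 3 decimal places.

ℓ'(λ) = 17/λ − 9 − 8λ. Setting this to zero and multiplying by λ: 8λ² + 9λ − 17 = 0.
λ = (−9 + √(9² + 4·8·17)) / (2·8) = (−9 + √625) / 16 = (−9 + 25)/16 = 1.
ℓ''(λ) = −17/λ² − 8 < 0, confirming a maximum.

λ̂_MAP = 1.000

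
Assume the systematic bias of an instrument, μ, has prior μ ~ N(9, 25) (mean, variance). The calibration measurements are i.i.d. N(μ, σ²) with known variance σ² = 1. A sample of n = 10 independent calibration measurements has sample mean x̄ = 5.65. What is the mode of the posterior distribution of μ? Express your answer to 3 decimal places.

n = 10, x̄ = 5.65.
For a Normal prior and Normal likelihood with known variance, the posterior is Normal; its mode equals its mean, the precision-weighted average.
Prior precision 1/σ₀² = 1/25 = 0.04; data precision n/σ² = 10/1 = 10.
μ̂ = (0.04·9 + 10·5.65) / (0.04 + 10) = 56.86/10.04 = 2843/502 ≈ 5.663.

μ̂_MAP = 5.663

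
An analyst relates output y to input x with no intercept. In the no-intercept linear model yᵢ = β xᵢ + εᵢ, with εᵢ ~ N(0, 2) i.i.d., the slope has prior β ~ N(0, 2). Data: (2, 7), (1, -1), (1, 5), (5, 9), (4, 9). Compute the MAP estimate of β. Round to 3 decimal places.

β̂_MAP = 2.063

log p(β | y) = −Σ(yᵢ − βxᵢ)²/(2·2) − β²/(2·2) + const.
Setting the derivative to zero: Σxᵢ(yᵢ − βxᵢ)/2 − β/2 = 0, so β = Σxᵢyᵢ / (Σxᵢ² + σ²/τ²).
Σxᵢyᵢ = 2·7 + 1·(-1) + 1·5 + 5·9 + 4·9 = 99; Σxᵢ² = 47; σ²/τ² = 1.
β̂_MAP = 99 / (47 + 1) = 99/48 ≈ 2.063.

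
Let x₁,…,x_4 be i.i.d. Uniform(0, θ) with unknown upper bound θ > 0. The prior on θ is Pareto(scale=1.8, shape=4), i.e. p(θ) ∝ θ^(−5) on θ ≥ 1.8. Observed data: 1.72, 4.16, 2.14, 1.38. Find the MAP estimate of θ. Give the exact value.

The Uniform(0, θ) likelihood is θ^(−n) for θ ≥ max(xᵢ), zero otherwise. Here max(xᵢ) = 4.16.
Posterior ∝ θ^(−5) · θ^(−4) = θ^(−9) on θ ≥ max(1.8, 4.16) = 4.16.
This density is strictly decreasing in θ, so the posterior mode lies at the lower boundary of the support.

θ̂_MAP = 4.16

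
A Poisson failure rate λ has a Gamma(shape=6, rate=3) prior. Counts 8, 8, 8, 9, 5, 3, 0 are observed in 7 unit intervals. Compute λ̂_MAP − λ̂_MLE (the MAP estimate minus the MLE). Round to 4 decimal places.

MAP − MLE = -1.2571

Σxᵢ = 41. Posterior is Gamma(47, 10); MAP = (47−1)/10 = 46/10 ≈ 4.60000.
MLE = x̄ = 41/7 ≈ 5.85714.
Difference = 46/10 − 41/7 = -44/35 ≈ -1.2571.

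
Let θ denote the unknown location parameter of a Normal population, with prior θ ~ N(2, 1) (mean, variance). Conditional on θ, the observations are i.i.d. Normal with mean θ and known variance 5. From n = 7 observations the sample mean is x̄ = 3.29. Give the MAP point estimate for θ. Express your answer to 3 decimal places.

θ̂_MAP = 2.753

n = 7, x̄ = 3.29.
For a Normal prior and Normal likelihood with known variance, the posterior is Normal; its mode equals its mean, the precision-weighted average.
Prior precision 1/σ₀² = 1/1 = 1; data precision n/σ² = 7/5 = 1.4.
θ̂ = (1·2 + 1.4·3.29) / (1 + 1.4) = 6.606/2.4 = 2.7525 ≈ 2.753.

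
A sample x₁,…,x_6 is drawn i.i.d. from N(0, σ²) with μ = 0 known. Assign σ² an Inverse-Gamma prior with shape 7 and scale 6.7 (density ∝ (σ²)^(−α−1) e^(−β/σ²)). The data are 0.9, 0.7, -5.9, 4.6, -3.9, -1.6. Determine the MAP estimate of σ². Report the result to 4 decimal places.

Sum of squared deviations about the known mean: SS = (0.9−0)² + (0.7−0)² + (-5.9−0)² + (4.6−0)² + (-3.9−0)² + (-1.6−0)² = 75.04.
The Normal likelihood contributes (σ²)^(−n/2) exp(−SS/(2σ²)), so the posterior is Inverse-Gamma(α + n/2, β + SS/2) = Inverse-Gamma(10, 44.22).
The mode of Inverse-Gamma(a, b) is b/(a+1) = 44.22/11 ≈ 4.0200.

σ̂²_MAP = 4.0200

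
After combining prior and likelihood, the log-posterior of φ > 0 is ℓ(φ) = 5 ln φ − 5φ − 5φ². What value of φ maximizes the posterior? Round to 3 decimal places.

φ̂_MAP = 0.500

ℓ'(φ) = 5/φ − 5 − 10φ. Setting this to zero and multiplying by φ: 10φ² + 5φ − 5 = 0.
φ = (−5 + √(5² + 4·10·5)) / (2·10) = (−5 + √225) / 20 = (−5 + 15)/20 = 1/2.
ℓ''(φ) = −5/φ² − 10 < 0, confirming a maximum.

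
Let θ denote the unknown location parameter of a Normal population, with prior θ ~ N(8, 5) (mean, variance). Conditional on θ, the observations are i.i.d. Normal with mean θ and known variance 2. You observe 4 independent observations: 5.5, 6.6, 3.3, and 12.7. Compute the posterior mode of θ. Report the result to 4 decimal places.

θ̂_MAP = 7.1136

n = 4; x̄ = (5.5 + 6.6 + 3.3 + 12.7)/4 = 28.1/4 = 7.025.
For a Normal prior and Normal likelihood with known variance, the posterior is Normal; its mode equals its mean, the precision-weighted average.
Prior precision 1/σ₀² = 1/5 = 0.2; data precision n/σ² = 4/2 = 2.
θ̂ = (0.2·8 + 2·7.025) / (0.2 + 2) = 15.65/2.2 = 313/44 ≈ 7.1136.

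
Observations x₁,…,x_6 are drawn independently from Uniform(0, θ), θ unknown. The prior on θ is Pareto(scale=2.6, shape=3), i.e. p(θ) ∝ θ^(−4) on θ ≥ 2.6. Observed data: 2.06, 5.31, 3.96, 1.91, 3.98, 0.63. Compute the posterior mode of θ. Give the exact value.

The Uniform(0, θ) likelihood is θ^(−n) for θ ≥ max(xᵢ), zero otherwise. Here max(xᵢ) = 5.31.
Posterior ∝ θ^(−4) · θ^(−6) = θ^(−10) on θ ≥ max(2.6, 5.31) = 5.31.
This density is strictly decreasing in θ, so the posterior mode lies at the lower boundary of the support.

θ̂_MAP = 5.31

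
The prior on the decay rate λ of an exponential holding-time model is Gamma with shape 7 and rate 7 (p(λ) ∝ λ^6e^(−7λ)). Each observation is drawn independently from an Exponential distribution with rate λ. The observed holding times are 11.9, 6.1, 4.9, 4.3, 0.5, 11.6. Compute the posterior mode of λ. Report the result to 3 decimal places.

λ̂_MAP = 0.259

The Exponential(rate=λ) likelihood is ∝ λ^n e^(−λΣtᵢ). Here n = 6 and Σtᵢ = 11.9 + 6.1 + 4.9 + 4.3 + 0.5 + 11.6 = 39.3.
Posterior ∝ λ^6e^(−7λ) · λ^6e^(−39.3λ) = λ^12e^(−46.3λ), i.e. Gamma(13, 46.3).
Mode = (a−1)/b = 12/46.3 ≈ 0.259.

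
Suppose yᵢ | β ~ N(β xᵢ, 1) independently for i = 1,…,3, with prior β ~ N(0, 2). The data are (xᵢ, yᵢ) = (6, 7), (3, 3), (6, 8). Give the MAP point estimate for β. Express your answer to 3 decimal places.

log p(β | y) = −Σ(yᵢ − βxᵢ)²/(2·1) − β²/(2·2) + const.
Setting the derivative to zero: Σxᵢ(yᵢ − βxᵢ)/1 − β/2 = 0, so β = Σxᵢyᵢ / (Σxᵢ² + σ²/τ²).
Σxᵢyᵢ = 6·7 + 3·3 + 6·8 = 99; Σxᵢ² = 81; σ²/τ² = 0.5.
β̂_MAP = 99 / (81 + 0.5) = 99/81.5 ≈ 1.215.

β̂_MAP = 1.215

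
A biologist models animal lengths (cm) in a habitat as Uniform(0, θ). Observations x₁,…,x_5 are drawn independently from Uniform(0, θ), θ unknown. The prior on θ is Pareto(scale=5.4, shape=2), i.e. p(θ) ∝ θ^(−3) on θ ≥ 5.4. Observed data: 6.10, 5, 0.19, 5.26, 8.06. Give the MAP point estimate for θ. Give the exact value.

θ̂_MAP = 8.06

The Uniform(0, θ) likelihood is θ^(−n) for θ ≥ max(xᵢ), zero otherwise. Here max(xᵢ) = 8.06.
Posterior ∝ θ^(−3) · θ^(−5) = θ^(−8) on θ ≥ max(5.4, 8.06) = 8.06.
This density is strictly decreasing in θ, so the posterior mode lies at the lower boundary of the support.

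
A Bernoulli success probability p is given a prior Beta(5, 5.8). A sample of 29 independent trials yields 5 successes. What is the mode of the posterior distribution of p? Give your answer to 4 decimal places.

Prior: Beta(5, 5.8).
Data: 5 successes in 29 trials. The binomial likelihood contributes p^5(1−p)^24, so the posterior is Beta(5+5, 5.8+24) = Beta(10, 29.8).
For Beta(a, b) with a, b > 1 the mode is (a−1)/(a+b−2) = 9/37.8 ≈ 0.2381.

p̂_MAP = 0.2381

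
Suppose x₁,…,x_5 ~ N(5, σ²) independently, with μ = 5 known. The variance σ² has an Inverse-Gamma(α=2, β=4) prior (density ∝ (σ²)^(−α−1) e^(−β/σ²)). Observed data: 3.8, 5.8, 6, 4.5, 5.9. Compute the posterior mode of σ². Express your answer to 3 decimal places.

Sum of squared deviations about the known mean: SS = (3.8−5)² + (5.8−5)² + (6−5)² + (4.5−5)² + (5.9−5)² = 4.14.
The Normal likelihood contributes (σ²)^(−n/2) exp(−SS/(2σ²)), so the posterior is Inverse-Gamma(α + n/2, β + SS/2) = Inverse-Gamma(4.5, 6.07).
The mode of Inverse-Gamma(a, b) is b/(a+1) = 6.07/5.5 ≈ 1.104.

σ̂²_MAP = 1.104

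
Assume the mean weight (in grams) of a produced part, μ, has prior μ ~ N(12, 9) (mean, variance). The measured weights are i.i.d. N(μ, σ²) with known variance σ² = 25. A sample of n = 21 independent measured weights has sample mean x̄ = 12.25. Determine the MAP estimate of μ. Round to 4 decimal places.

n = 21, x̄ = 12.25.
For a Normal prior and Normal likelihood with known variance, the posterior is Normal; its mode equals its mean, the precision-weighted average.
Prior precision 1/σ₀² = 1/9; data precision n/σ² = 21/25 = 0.84.
μ̂ = ((1/9)·12 + 0.84·12.25) / (1/9 + 0.84) = (3487/300)/(214/225) = 10461/856 ≈ 12.2208.

μ̂_MAP = 12.2208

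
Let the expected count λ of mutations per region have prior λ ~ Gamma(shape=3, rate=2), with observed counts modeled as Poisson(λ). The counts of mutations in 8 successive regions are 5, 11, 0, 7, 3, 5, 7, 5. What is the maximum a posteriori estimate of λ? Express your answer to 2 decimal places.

Σxᵢ = 5+11+0+7+3+5+7+5 = 43, with n = 8.
Posterior ∝ λ^2e^(−2λ) · λ^43e^(−8λ) = λ^45e^(−10λ), i.e. Gamma(shape=46, rate=10).
The mode of a Gamma(a, b) with a ≥ 1 (shape–rate) is (a−1)/b = 45/10 ≈ 4.50.

λ̂_MAP = 4.50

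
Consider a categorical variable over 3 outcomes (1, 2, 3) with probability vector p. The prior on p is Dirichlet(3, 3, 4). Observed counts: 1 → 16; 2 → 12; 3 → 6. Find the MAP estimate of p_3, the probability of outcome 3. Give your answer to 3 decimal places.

The posterior is Dirichlet(αᵢ + nᵢ) = Dirichlet(19, 15, 10).
For a Dirichlet(a₁,…,a_K) with all aᵢ > 1, the mode has j-th component (aⱼ − 1)/(Σaᵢ − K).
Here Σaᵢ = 44 and K = 3, so p_3 = (10 − 1)/(44 − 3) = 9/41 ≈ 0.220.

MAP estimate: 0.220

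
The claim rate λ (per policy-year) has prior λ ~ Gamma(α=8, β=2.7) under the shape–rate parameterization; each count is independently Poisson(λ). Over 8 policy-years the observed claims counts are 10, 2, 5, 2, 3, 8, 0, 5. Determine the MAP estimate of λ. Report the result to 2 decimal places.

Σxᵢ = 10+2+5+2+3+8+0+5 = 35, with n = 8.
Posterior ∝ λ^7e^(−2.7λ) · λ^35e^(−8λ) = λ^42e^(−10.7λ), i.e. Gamma(shape=43, rate=10.7).
The mode of a Gamma(a, b) with a ≥ 1 (shape–rate) is (a−1)/b = 42/10.7 ≈ 3.93.

λ̂_MAP = 3.93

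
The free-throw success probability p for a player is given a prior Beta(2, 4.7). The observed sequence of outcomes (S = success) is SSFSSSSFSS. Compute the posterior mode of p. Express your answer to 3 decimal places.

p̂_MAP = 0.612

Prior: Beta(2, 4.7).
Data: 8 successes in 10 trials (from the sequence). The binomial likelihood contributes p^8(1−p)^2, so the posterior is Beta(2+8, 4.7+2) = Beta(10, 6.7).
For Beta(a, b) with a, b > 1 the mode is (a−1)/(a+b−2) = 9/14.7 ≈ 0.612.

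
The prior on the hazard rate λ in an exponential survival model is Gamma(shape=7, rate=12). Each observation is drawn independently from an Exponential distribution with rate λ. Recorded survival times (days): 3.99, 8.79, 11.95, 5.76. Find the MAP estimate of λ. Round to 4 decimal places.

λ̂_MAP = 0.2353

The Exponential(rate=λ) likelihood is ∝ λ^n e^(−λΣtᵢ). Here n = 4 and Σtᵢ = 3.99 + 8.79 + 11.95 + 5.76 = 30.49.
Posterior ∝ λ^6e^(−12λ) · λ^4e^(−30.49λ) = λ^10e^(−42.49λ), i.e. Gamma(11, 42.49).
Mode = (a−1)/b = 10/42.49 ≈ 0.2353.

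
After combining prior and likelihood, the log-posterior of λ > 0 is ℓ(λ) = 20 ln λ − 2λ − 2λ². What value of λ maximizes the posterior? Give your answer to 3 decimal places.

λ̂_MAP = 2.000

ℓ'(λ) = 20/λ − 2 − 4λ. Setting this to zero and multiplying by λ: 4λ² + 2λ − 20 = 0.
λ = (−2 + √(2² + 4·4·20)) / (2·4) = (−2 + √324) / 8 = (−2 + 18)/8 = 2.
ℓ''(λ) = −20/λ² − 4 < 0, confirming a maximum.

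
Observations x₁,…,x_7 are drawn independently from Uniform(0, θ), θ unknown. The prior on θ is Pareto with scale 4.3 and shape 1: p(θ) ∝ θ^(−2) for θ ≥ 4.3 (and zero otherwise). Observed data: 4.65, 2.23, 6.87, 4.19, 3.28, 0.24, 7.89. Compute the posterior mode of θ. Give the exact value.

The Uniform(0, θ) likelihood is θ^(−n) for θ ≥ max(xᵢ), zero otherwise. Here max(xᵢ) = 7.89.
Posterior ∝ θ^(−2) · θ^(−7) = θ^(−9) on θ ≥ max(4.3, 7.89) = 7.89.
This density is strictly decreasing in θ, so the posterior mode lies at the lower boundary of the support.

θ̂_MAP = 7.89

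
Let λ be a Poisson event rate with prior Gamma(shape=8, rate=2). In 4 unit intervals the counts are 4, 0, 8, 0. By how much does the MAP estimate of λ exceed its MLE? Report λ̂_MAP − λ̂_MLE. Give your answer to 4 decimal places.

MAP − MLE = 0.1667

Σxᵢ = 12. Posterior is Gamma(20, 6); MAP = (20−1)/6 = 19/6 ≈ 3.16667.
MLE = x̄ = 12/4 ≈ 3.00000.
Difference = 19/6 − 12/4 = 1/6 ≈ 0.1667.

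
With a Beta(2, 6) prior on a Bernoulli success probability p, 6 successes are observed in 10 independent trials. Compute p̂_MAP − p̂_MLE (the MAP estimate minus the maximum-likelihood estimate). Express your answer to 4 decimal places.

MAP − MLE = -0.1625

Posterior is Beta(8, 10); MAP = (8−1)/(18−2) = 7/16 ≈ 0.43750.
MLE ignores the prior: p̂_MLE = k/n = 6/10 ≈ 0.60000.
Difference = 7/16 − 6/10 = -13/80 ≈ -0.1625.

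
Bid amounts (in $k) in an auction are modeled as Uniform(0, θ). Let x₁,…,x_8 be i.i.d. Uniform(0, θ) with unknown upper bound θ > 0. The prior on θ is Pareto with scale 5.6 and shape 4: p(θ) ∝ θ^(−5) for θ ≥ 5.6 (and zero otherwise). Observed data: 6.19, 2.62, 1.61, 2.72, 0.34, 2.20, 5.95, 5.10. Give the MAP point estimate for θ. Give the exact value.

The Uniform(0, θ) likelihood is θ^(−n) for θ ≥ max(xᵢ), zero otherwise. Here max(xᵢ) = 6.19.
Posterior ∝ θ^(−5) · θ^(−8) = θ^(−13) on θ ≥ max(5.6, 6.19) = 6.19.
This density is strictly decreasing in θ, so the posterior mode lies at the lower boundary of the support.

θ̂_MAP = 6.19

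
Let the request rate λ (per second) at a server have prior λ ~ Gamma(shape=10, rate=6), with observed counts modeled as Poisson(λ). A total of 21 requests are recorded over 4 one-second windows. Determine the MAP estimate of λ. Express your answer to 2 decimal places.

Σxᵢ = 21, n = 4.
Posterior ∝ λ^9e^(−6λ) · λ^21e^(−4λ) = λ^30e^(−10λ), i.e. Gamma(shape=31, rate=10).
The mode of a Gamma(a, b) with a ≥ 1 (shape–rate) is (a−1)/b = 30/10 ≈ 3.00.

λ̂_MAP = 3.00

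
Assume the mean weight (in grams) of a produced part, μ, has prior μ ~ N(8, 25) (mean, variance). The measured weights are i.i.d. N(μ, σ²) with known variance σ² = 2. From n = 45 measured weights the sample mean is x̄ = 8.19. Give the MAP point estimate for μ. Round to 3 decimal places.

n = 45, x̄ = 8.19.
For a Normal prior and Normal likelihood with known variance, the posterior is Normal; its mode equals its mean, the precision-weighted average.
Prior precision 1/σ₀² = 1/25 = 0.04; data precision n/σ² = 45/2 = 22.5.
μ̂ = (0.04·8 + 22.5·8.19) / (0.04 + 22.5) = 184.595/22.54 = 36919/4508 ≈ 8.190.

μ̂_MAP = 8.190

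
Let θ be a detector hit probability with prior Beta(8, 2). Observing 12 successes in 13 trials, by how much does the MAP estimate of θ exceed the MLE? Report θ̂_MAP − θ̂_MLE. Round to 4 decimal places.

Posterior is Beta(20, 3); MAP = (20−1)/(23−2) = 19/21 ≈ 0.90476.
MLE ignores the prior: θ̂_MLE = k/n = 12/13 ≈ 0.92308.
Difference = 19/21 − 12/13 = -5/273 ≈ -0.0183.

MAP − MLE = -0.0183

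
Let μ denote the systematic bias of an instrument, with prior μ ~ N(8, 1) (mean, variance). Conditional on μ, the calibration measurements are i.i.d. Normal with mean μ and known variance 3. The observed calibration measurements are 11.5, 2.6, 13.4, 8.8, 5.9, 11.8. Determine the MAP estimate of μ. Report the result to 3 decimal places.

n = 6; x̄ = (11.5 + 2.6 + 13.4 + 8.8 + 5.9 + 11.8)/6 = 54/6 = 9.
For a Normal prior and Normal likelihood with known variance, the posterior is Normal; its mode equals its mean, the precision-weighted average.
Prior precision 1/σ₀² = 1/1 = 1; data precision n/σ² = 6/3 = 2.
μ̂ = (1·8 + 2·9) / (1 + 2) = 26/3 ≈ 8.667.

μ̂_MAP = 8.667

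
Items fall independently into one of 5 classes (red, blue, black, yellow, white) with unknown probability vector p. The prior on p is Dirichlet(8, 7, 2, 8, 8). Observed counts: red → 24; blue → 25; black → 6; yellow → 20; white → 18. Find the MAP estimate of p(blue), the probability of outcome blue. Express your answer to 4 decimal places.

MAP estimate of p(blue) = 0.2562

The posterior is Dirichlet(αᵢ + nᵢ) = Dirichlet(32, 32, 8, 28, 26).
For a Dirichlet(a₁,…,a_K) with all aᵢ > 1, the mode has j-th component (aⱼ − 1)/(Σaᵢ − K).
Here Σaᵢ = 126 and K = 5, so p(blue) = (32 − 1)/(126 − 5) = 31/121 ≈ 0.2562.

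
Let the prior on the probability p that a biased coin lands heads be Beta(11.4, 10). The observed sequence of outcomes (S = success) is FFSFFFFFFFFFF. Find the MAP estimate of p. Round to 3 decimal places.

Prior: Beta(11.4, 10).
Data: 1 success in 13 trials (from the sequence). The binomial likelihood contributes p(1−p)^12, so the posterior is Beta(11.4+1, 10+12) = Beta(12.4, 22).
For Beta(a, b) with a, b > 1 the mode is (a−1)/(a+b−2) = 11.4/32.4 ≈ 0.352.

p̂_MAP = 0.352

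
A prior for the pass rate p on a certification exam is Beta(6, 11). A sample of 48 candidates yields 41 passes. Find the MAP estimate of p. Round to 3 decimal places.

Prior: Beta(6, 11).
Data: 41 successes in 48 trials. The binomial likelihood contributes p^41(1−p)^7, so the posterior is Beta(6+41, 11+7) = Beta(47, 18).
For Beta(a, b) with a, b > 1 the mode is (a−1)/(a+b−2) = 46/63 ≈ 0.730.

p̂_MAP = 0.730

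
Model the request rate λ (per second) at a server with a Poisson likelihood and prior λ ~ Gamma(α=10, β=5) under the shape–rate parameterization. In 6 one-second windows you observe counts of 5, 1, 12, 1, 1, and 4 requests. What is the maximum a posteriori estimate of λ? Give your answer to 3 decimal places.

λ̂_MAP = 3.000

Σxᵢ = 5+1+12+1+1+4 = 24, with n = 6.
Posterior ∝ λ^9e^(−5λ) · λ^24e^(−6λ) = λ^33e^(−11λ), i.e. Gamma(shape=34, rate=11).
The mode of a Gamma(a, b) with a ≥ 1 (shape–rate) is (a−1)/b = 33/11 ≈ 3.000.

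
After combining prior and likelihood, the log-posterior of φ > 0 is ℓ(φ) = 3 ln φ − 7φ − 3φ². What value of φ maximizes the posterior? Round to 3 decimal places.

ℓ'(φ) = 3/φ − 7 − 6φ. Setting this to zero and multiplying by φ: 6φ² + 7φ − 3 = 0.
φ = (−7 + √(7² + 4·6·3)) / (2·6) = (−7 + √121) / 12 = (−7 + 11)/12 = 1/3.
ℓ''(φ) = −3/φ² − 6 < 0, confirming a maximum.

φ̂_MAP = 0.333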